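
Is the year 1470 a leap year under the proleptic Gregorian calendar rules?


Gregorian leap year rule: divisible by 4, but not by 100, unless also by 400.
1470 is not divisible by 4 -> not a leap year

No


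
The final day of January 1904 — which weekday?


January 1904 has 31 days
Anchor: Jan 1, 1904. With p = 1904 - 1 = 1903: (p + p//4 - p//100 + p//400) mod 7 = (1903 + 475 - 19 + 4) mod 7 = 2363 mod 7 = 4 -> Friday (Mon=0 ... Sun=6)
January 1 is the anchor itself -> Friday
Last day offset: 31 - 1 = 30 days
Weekday index = (4 + 30) mod 7 = 6

Sunday, January 31


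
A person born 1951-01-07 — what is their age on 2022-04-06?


Birth: 1951-01-07
Reference: 2022-04-06
Year difference: 2022 - 1951 = 71

71 years old


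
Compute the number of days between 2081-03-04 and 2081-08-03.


From 2081-03-04 to 2081-08-03
2081-03-04: days before March = 31 + 28 = 59 (2081 is not a leap year); day of year = 59 + 4 = 63
2081-08-03: days before August = 31 + 28 + 31 + 30 + 31 + 30 + 31 = 212 (2081 is not a leap year); day of year = 212 + 3 = 215
Same year: 215 - 63 = 152

152 days


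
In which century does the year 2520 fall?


Century = (year - 1) // 100 + 1
= (2520 - 1) // 100 + 1
= 2519 // 100 + 1
= 25 + 1

26th century


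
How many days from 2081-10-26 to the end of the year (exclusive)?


Day of year: 299 of 365
Remaining = 365 - 299

66 days


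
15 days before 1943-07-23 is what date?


Start: 1943-07-23, subtract 15 days
23 - 15 = 8 stays within July 1943

Result: 1943-07-08


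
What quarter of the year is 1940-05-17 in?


Month: May (month 5)
Q1: Jan-Mar, Q2: Apr-Jun, Q3: Jul-Sep, Q4: Oct-Dec

Q2


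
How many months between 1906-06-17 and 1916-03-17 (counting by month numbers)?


From June 1906 to March 1916
10 years * 12 = 120 months, minus 3 months = 117

117 months


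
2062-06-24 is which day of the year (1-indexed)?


Date: June 24, 2062
Days in months 1 through 5: 151
Plus 24 days in June

Day of year: 175


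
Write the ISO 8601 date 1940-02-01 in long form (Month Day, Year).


ISO 1940-02-01 parses as year=1940, month=02, day=01
Month 2 -> February

February 1, 1940


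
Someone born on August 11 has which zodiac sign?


Date: August 11
Conventional tropical zodiac dates: Leo from July 23 onward; Virgo starts August 23
August 11 falls within the Leo range

Leo


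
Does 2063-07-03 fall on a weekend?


Anchor: Jan 1, 2063. With p = 2063 - 1 = 2062: (p + p//4 - p//100 + p//400) mod 7 = (2062 + 515 - 20 + 5) mod 7 = 2562 mod 7 = 0 -> Monday (Mon=0 ... Sun=6)
Day of year: 184; offset = 183
Weekday index = (0 + 183) mod 7 = 1 -> Tuesday
Weekend days: Saturday, Sunday

No


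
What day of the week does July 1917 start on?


Target: July 1, 1917
Anchor: Jan 1, 1917. With p = 1917 - 1 = 1916: (p + p//4 - p//100 + p//400) mod 7 = (1916 + 479 - 19 + 4) mod 7 = 2380 mod 7 = 0 -> Monday (Mon=0 ... Sun=6)
Days before July (Jan-Jun): 181 days
Weekday index = (0 + 181) mod 7 = 6

Sunday


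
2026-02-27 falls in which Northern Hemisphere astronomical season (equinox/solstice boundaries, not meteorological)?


Date: February 27
Astronomical Winter (approx.; exact equinox/solstice day varies by year): December 21 to March 19
February 27 falls within the Winter window

Winter


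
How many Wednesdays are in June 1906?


June 1906 has 30 days
Anchor: Jan 1, 1906. With p = 1906 - 1 = 1905: (p + p//4 - p//100 + p//400) mod 7 = (1905 + 476 - 19 + 4) mod 7 = 2366 mod 7 = 0 -> Monday (Mon=0 ... Sun=6)
Days before June (Jan-May): 151; June 1 index = (0 + 151) mod 7 = 4 -> Friday
First Wednesday is June 6
Wednesdays: 6, 13, 20, 27

4 Wednesdays


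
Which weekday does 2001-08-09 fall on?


Date: August 9, 2001
Anchor: Jan 1, 2001. With p = 2001 - 1 = 2000: (p + p//4 - p//100 + p//400) mod 7 = (2000 + 500 - 20 + 5) mod 7 = 2485 mod 7 = 0 -> Monday (Mon=0 ... Sun=6)
Days before August (Jan-Jul): 212; offset = 212 + 9 - 1 = 220
Weekday index = (0 + 220) mod 7 = 3

Day of the week: Thursday


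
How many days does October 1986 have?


October 1986

31 days


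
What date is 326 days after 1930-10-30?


Start: 1930-10-30, add 326 days
October 1930 has 31 days: 31 - 30 = 1 day to October 31 -> 325 left
November 1930 has 30 days -> 295 left
December 1930 has 31 days -> 264 left
January 1931 has 31 days -> 233 left
February 1931 has 28 days -> 205 left
March 1931 has 31 days -> 174 left
April 1931 has 30 days -> 144 left
May 1931 has 31 days -> 113 left
June 1931 has 30 days -> 83 left
July 1931 has 31 days -> 52 left
August 1931 has 31 days -> 21 left
September 1931: 21 <= 30 -> lands on September 21

Result: 1931-09-21


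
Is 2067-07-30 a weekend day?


Anchor: Jan 1, 2067. With p = 2067 - 1 = 2066: (p + p//4 - p//100 + p//400) mod 7 = (2066 + 516 - 20 + 5) mod 7 = 2567 mod 7 = 5 -> Saturday (Mon=0 ... Sun=6)
Day of year: 211; offset = 210
Weekday index = (5 + 210) mod 7 = 5 -> Saturday
Weekend days: Saturday, Sunday

Yes


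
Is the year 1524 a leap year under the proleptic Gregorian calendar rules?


Gregorian leap year rule: divisible by 4, but not by 100, unless also by 400.
1524 is divisible by 4 but not 100 -> leap year

Yes


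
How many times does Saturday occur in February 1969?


February 1969 has 28 days
Anchor: Jan 1, 1969. With p = 1969 - 1 = 1968: (p + p//4 - p//100 + p//400) mod 7 = (1968 + 492 - 19 + 4) mod 7 = 2445 mod 7 = 2 -> Wednesday (Mon=0 ... Sun=6)
Days before February (Jan): 31; February 1 index = (2 + 31) mod 7 = 5 -> Saturday
First Saturday is February 1
Saturdays: 1, 8, 15, 22

4 Saturdays


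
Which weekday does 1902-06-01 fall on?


Date: June 1, 1902
Anchor: Jan 1, 1902. With p = 1902 - 1 = 1901: (p + p//4 - p//100 + p//400) mod 7 = (1901 + 475 - 19 + 4) mod 7 = 2361 mod 7 = 2 -> Wednesday (Mon=0 ... Sun=6)
Days before June (Jan-May): 151; offset = 151 + 1 - 1 = 151
Weekday index = (2 + 151) mod 7 = 6

Day of the week: Sunday


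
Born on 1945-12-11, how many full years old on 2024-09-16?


Birth: 1945-12-11
Reference: 2024-09-16
Year difference: 2024 - 1945 = 79
Birthday not yet reached in 2024, subtract 1

78 years old


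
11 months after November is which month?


November is month 11
11 + 11 = 22; wrap: 22 - 12 = 10

October


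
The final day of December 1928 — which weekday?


December 1928 has 31 days
Anchor: Jan 1, 1928. With p = 1928 - 1 = 1927: (p + p//4 - p//100 + p//400) mod 7 = (1927 + 481 - 19 + 4) mod 7 = 2393 mod 7 = 6 -> Sunday (Mon=0 ... Sun=6)
Days before December (Jan-Nov): 335; December 1 index = (6 + 335) mod 7 = 5 -> Saturday
Last day offset: 31 - 1 = 30 days
Weekday index = (5 + 30) mod 7 = 0

Monday, December 31


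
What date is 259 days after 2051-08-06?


Start: 2051-08-06, add 259 days
August 2051 has 31 days: 31 - 6 = 25 days to August 31 -> 234 left
September 2051 has 30 days -> 204 left
October 2051 has 31 days -> 173 left
November 2051 has 30 days -> 143 left
December 2051 has 31 days -> 112 left
January 2052 has 31 days -> 81 left
February 2052 has 29 days -> 52 left
March 2052 has 31 days -> 21 left
April 2052: 21 <= 30 -> lands on April 21

Result: 2052-04-21


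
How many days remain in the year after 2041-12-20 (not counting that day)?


Day of year: 354 of 365
Remaining = 365 - 354

11 days


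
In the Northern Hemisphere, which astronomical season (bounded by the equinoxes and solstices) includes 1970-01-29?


Date: January 29
Astronomical Winter (approx.; exact equinox/solstice day varies by year): December 21 to March 19
January 29 falls within the Winter window

Winter


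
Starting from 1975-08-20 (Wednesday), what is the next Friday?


Current: Wednesday
Target: Friday
Days ahead: 2

Next Friday: 1975-08-22


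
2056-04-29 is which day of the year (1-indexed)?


Date: April 29, 2056
Days in months 1 through 3: 91
Plus 29 days in April

Day of year: 120


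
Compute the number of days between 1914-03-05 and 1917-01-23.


From 1914-03-05 to 1917-01-23
1914-03-05: days before March = 31 + 28 = 59 (1914 is not a leap year); day of year = 59 + 5 = 64
1917-01-23: day of year = 23
Rest of 1914: 365 - 64 = 301
Full years 1915 (365), 1916 (366): 731
Total = 301 + 731 + 23 = 1055

1055 days


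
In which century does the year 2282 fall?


Century = (year - 1) // 100 + 1
= (2282 - 1) // 100 + 1
= 2281 // 100 + 1
= 22 + 1

23rd century


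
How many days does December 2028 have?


December 2028

31 days


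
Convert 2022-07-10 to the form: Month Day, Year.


ISO 2022-07-10 parses as year=2022, month=07, day=10
Month 7 -> July

July 10, 2022


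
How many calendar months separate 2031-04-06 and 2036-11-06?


From April 2031 to November 2036
5 years * 12 = 60 months, plus 7 months = 67

67 months


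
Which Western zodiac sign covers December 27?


Date: December 27
Conventional tropical zodiac dates: Capricorn from December 22 onward; Aquarius starts January 20
December 27 falls within the Capricorn range

Capricorn


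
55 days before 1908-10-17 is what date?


Start: 1908-10-17, subtract 55 days
Back 17 days from October 17 reaches September 30, 1908 -> 38 left
September 1908 has 30 days -> back to August 31, 1908 -> 8 left
August 1908: 31 - 8 = 23 -> lands on August 23

Result: 1908-08-23


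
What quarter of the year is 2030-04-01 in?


Month: April (month 4)
Q1: Jan-Mar, Q2: Apr-Jun, Q3: Jul-Sep, Q4: Oct-Dec

Q2


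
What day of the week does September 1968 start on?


Target: September 1, 1968
Anchor: Jan 1, 1968. With p = 1968 - 1 = 1967: (p + p//4 - p//100 + p//400) mod 7 = (1967 + 491 - 19 + 4) mod 7 = 2443 mod 7 = 0 -> Monday (Mon=0 ... Sun=6)
Days before September (Jan-Aug): 244 days
Weekday index = (0 + 244) mod 7 = 6

Sunday


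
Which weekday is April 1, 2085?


Target: April 1, 2085
Anchor: Jan 1, 2085. With p = 2085 - 1 = 2084: (p + p//4 - p//100 + p//400) mod 7 = (2084 + 521 - 20 + 5) mod 7 = 2590 mod 7 = 0 -> Monday (Mon=0 ... Sun=6)
Days before April (Jan-Mar): 90 days
Weekday index = (0 + 90) mod 7 = 6

Sunday


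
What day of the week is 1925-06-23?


Date: June 23, 1925
Anchor: Jan 1, 1925. With p = 1925 - 1 = 1924: (p + p//4 - p//100 + p//400) mod 7 = (1924 + 481 - 19 + 4) mod 7 = 2390 mod 7 = 3 -> Thursday (Mon=0 ... Sun=6)
Days before June (Jan-May): 151; offset = 151 + 23 - 1 = 173
Weekday index = (3 + 173) mod 7 = 1

Day of the week: Tuesday


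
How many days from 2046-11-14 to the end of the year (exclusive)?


Day of year: 318 of 365
Remaining = 365 - 318

47 days


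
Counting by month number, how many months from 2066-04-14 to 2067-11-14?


From April 2066 to November 2067
1 year * 12 = 12 months, plus 7 months = 19

19 months


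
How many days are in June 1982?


June 1982

30 days


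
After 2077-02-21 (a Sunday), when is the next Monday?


Current: Sunday
Target: Monday
Days ahead: 1

Next Monday: 2077-02-22


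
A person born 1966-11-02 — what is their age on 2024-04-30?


Birth: 1966-11-02
Reference: 2024-04-30
Year difference: 2024 - 1966 = 58
Birthday not yet reached in 2024, subtract 1

57 years old


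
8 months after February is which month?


February is month 2
2 + 8 = 10

October


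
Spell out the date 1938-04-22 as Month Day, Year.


ISO 1938-04-22 parses as year=1938, month=04, day=22
Month 4 -> April

April 22, 1938


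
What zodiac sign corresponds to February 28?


Date: February 28
Conventional tropical zodiac dates: Pisces from February 19 onward; Aries starts March 21
February 28 falls within the Pisces range

Pisces


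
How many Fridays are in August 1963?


August 1963 has 31 days
Anchor: Jan 1, 1963. With p = 1963 - 1 = 1962: (p + p//4 - p//100 + p//400) mod 7 = (1962 + 490 - 19 + 4) mod 7 = 2437 mod 7 = 1 -> Tuesday (Mon=0 ... Sun=6)
Days before August (Jan-Jul): 212; August 1 index = (1 + 212) mod 7 = 3 -> Thursday
First Friday is August 2
Fridays: 2, 9, 16, 23, 30

5 Fridays


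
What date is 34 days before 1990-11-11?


Start: 1990-11-11, subtract 34 days
Back 11 days from November 11 reaches October 31, 1990 -> 23 left
October 1990: 31 - 23 = 8 -> lands on October 8

Result: 1990-10-08


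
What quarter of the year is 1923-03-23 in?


Month: March (month 3)
Q1: Jan-Mar, Q2: Apr-Jun, Q3: Jul-Sep, Q4: Oct-Dec

Q1


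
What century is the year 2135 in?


Century = (year - 1) // 100 + 1
= (2135 - 1) // 100 + 1
= 2134 // 100 + 1
= 21 + 1

22nd century


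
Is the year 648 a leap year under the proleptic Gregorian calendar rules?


Gregorian leap year rule: divisible by 4, but not by 100, unless also by 400.
648 is divisible by 4 but not 100 -> leap year

Yes


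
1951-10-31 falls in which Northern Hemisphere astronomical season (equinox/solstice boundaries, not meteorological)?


Date: October 31
Astronomical Autumn (approx.; exact equinox/solstice day varies by year): September 22 to December 20
October 31 falls within the Autumn window

Autumn


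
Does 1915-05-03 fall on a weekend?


Anchor: Jan 1, 1915. With p = 1915 - 1 = 1914: (p + p//4 - p//100 + p//400) mod 7 = (1914 + 478 - 19 + 4) mod 7 = 2377 mod 7 = 4 -> Friday (Mon=0 ... Sun=6)
Day of year: 123; offset = 122
Weekday index = (4 + 122) mod 7 = 0 -> Monday
Weekend days: Saturday, Sunday

No


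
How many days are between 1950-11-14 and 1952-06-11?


From 1950-11-14 to 1952-06-11
1950-11-14: days before November = 31 + 28 + 31 + 30 + 31 + 30 + 31 + 31 + 30 + 31 = 304 (1950 is not a leap year); day of year = 304 + 14 = 318
1952-06-11: days before June = 31 + 29 + 31 + 30 + 31 = 152 (1952 is a leap year); day of year = 152 + 11 = 163
Rest of 1950: 365 - 318 = 47
Full years 1951 (365): 365
Total = 47 + 365 + 163 = 575

575 days


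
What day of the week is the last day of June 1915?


June 1915 has 30 days
Anchor: Jan 1, 1915. With p = 1915 - 1 = 1914: (p + p//4 - p//100 + p//400) mod 7 = (1914 + 478 - 19 + 4) mod 7 = 2377 mod 7 = 4 -> Friday (Mon=0 ... Sun=6)
Days before June (Jan-May): 151; June 1 index = (4 + 151) mod 7 = 1 -> Tuesday
Last day offset: 30 - 1 = 29 days
Weekday index = (1 + 29) mod 7 = 2

Wednesday, June 30


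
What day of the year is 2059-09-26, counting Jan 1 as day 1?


Date: September 26, 2059
Days in months 1 through 8: 243
Plus 26 days in September

Day of year: 269


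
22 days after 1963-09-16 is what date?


Start: 1963-09-16, add 22 days
September 1963 has 30 days: 30 - 16 = 14 days to September 30 -> 8 left
October 1963: 8 <= 31 -> lands on October 8

Result: 1963-10-08


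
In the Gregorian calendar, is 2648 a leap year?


Gregorian leap year rule: divisible by 4, but not by 100, unless also by 400.
2648 is divisible by 4 but not 100 -> leap year

Yes


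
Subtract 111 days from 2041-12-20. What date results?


Start: 2041-12-20, subtract 111 days
Back 20 days from December 20 reaches November 30, 2041 -> 91 left
November 2041 has 30 days -> back to October 31, 2041 -> 61 left
October 2041 has 31 days -> back to September 30, 2041 -> 30 left
September 2041 has 30 days -> back to August 31, 2041 -> 0 left
August 2041: 31 - 0 = 31 -> lands on August 31

Result: 2041-08-31


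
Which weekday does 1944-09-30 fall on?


Date: September 30, 1944
Anchor: Jan 1, 1944. With p = 1944 - 1 = 1943: (p + p//4 - p//100 + p//400) mod 7 = (1943 + 485 - 19 + 4) mod 7 = 2413 mod 7 = 5 -> Saturday (Mon=0 ... Sun=6)
Days before September (Jan-Aug): 244; offset = 244 + 30 - 1 = 273
Weekday index = (5 + 273) mod 7 = 5

Day of the week: Saturday


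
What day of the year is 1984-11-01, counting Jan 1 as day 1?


Date: November 1, 1984
Days in months 1 through 10: 305
Plus 1 days in November

Day of year: 306


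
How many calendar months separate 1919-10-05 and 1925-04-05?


From October 1919 to April 1925
6 years * 12 = 72 months, minus 6 months = 66

66 months


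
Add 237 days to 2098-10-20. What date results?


Start: 2098-10-20, add 237 days
October 2098 has 31 days: 31 - 20 = 11 days to October 31 -> 226 left
November 2098 has 30 days -> 196 left
December 2098 has 31 days -> 165 left
January 2099 has 31 days -> 134 left
February 2099 has 28 days -> 106 left
March 2099 has 31 days -> 75 left
April 2099 has 30 days -> 45 left
May 2099 has 31 days -> 14 left
June 2099: 14 <= 30 -> lands on June 14

Result: 2099-06-14


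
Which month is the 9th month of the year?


Month 9 of 12

September


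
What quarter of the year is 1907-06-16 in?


Month: June (month 6)
Q1: Jan-Mar, Q2: Apr-Jun, Q3: Jul-Sep, Q4: Oct-Dec

Q2


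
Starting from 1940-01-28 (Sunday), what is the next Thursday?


Current: Sunday
Target: Thursday
Days ahead: 4

Next Thursday: 1940-02-01


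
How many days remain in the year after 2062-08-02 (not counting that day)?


Day of year: 214 of 365
Remaining = 365 - 214

151 days


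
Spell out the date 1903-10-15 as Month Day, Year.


ISO 1903-10-15 parses as year=1903, month=10, day=15
Month 10 -> October

October 15, 1903


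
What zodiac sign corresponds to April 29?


Date: April 29
Conventional tropical zodiac dates: Taurus from April 20 onward; Gemini starts May 21
April 29 falls within the Taurus range

Taurus


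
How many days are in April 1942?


April 1942

30 days


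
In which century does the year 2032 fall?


Century = (year - 1) // 100 + 1
= (2032 - 1) // 100 + 1
= 2031 // 100 + 1
= 20 + 1

21st century


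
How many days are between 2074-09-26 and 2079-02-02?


From 2074-09-26 to 2079-02-02
2074-09-26: days before September = 31 + 28 + 31 + 30 + 31 + 30 + 31 + 31 = 243 (2074 is not a leap year); day of year = 243 + 26 = 269
2079-02-02: days before February = 31; day of year = 31 + 2 = 33
Rest of 2074: 365 - 269 = 96
Full years 2075 (365), 2076 (366), 2077 (365), 2078 (365): 1461
Total = 96 + 1461 + 33 = 1590

1590 days


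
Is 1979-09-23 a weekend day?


Anchor: Jan 1, 1979. With p = 1979 - 1 = 1978: (p + p//4 - p//100 + p//400) mod 7 = (1978 + 494 - 19 + 4) mod 7 = 2457 mod 7 = 0 -> Monday (Mon=0 ... Sun=6)
Day of year: 266; offset = 265
Weekday index = (0 + 265) mod 7 = 6 -> Sunday
Weekend days: Saturday, Sunday

Yes


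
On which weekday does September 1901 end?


September 1901 has 30 days
Anchor: Jan 1, 1901. With p = 1901 - 1 = 1900: (p + p//4 - p//100 + p//400) mod 7 = (1900 + 475 - 19 + 4) mod 7 = 2360 mod 7 = 1 -> Tuesday (Mon=0 ... Sun=6)
Days before September (Jan-Aug): 243; September 1 index = (1 + 243) mod 7 = 6 -> Sunday
Last day offset: 30 - 1 = 29 days
Weekday index = (6 + 29) mod 7 = 0

Monday, September 30


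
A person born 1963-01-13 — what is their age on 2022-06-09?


Birth: 1963-01-13
Reference: 2022-06-09
Year difference: 2022 - 1963 = 59

59 years old


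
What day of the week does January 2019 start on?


Target: January 1, 2019
Anchor: Jan 1, 2019. With p = 2019 - 1 = 2018: (p + p//4 - p//100 + p//400) mod 7 = (2018 + 504 - 20 + 5) mod 7 = 2507 mod 7 = 1 -> Tuesday (Mon=0 ... Sun=6)
Offset from anchor: 0 days
Weekday index = (1 + 0) mod 7 = 1

Tuesday


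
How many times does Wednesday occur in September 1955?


September 1955 has 30 days
Anchor: Jan 1, 1955. With p = 1955 - 1 = 1954: (p + p//4 - p//100 + p//400) mod 7 = (1954 + 488 - 19 + 4) mod 7 = 2427 mod 7 = 5 -> Saturday (Mon=0 ... Sun=6)
Days before September (Jan-Aug): 243; September 1 index = (5 + 243) mod 7 = 3 -> Thursday
First Wednesday is September 7
Wednesdays: 7, 14, 21, 28

4 Wednesdays


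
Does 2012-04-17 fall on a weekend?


Anchor: Jan 1, 2012. With p = 2012 - 1 = 2011: (p + p//4 - p//100 + p//400) mod 7 = (2011 + 502 - 20 + 5) mod 7 = 2498 mod 7 = 6 -> Sunday (Mon=0 ... Sun=6)
Day of year: 108; offset = 107
Weekday index = (6 + 107) mod 7 = 1 -> Tuesday
Weekend days: Saturday, Sunday

No


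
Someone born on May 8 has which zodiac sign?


Date: May 8
Conventional tropical zodiac dates: Taurus from April 20 onward; Gemini starts May 21
May 8 falls within the Taurus range

Taurus


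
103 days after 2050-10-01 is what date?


Start: 2050-10-01, add 103 days
October 2050 has 31 days: 31 - 1 = 30 days to October 31 -> 73 left
November 2050 has 30 days -> 43 left
December 2050 has 31 days -> 12 left
January 2051: 12 <= 31 -> lands on January 12

Result: 2051-01-12


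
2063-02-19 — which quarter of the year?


Month: February (month 2)
Q1: Jan-Mar, Q2: Apr-Jun, Q3: Jul-Sep, Q4: Oct-Dec

Q1


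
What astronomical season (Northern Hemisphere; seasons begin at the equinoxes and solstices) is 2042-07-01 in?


Date: July 1
Astronomical Summer (approx.; exact equinox/solstice day varies by year): June 21 to September 21
July 1 falls within the Summer window

Summer


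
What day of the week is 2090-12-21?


Date: December 21, 2090
Anchor: Jan 1, 2090. With p = 2090 - 1 = 2089: (p + p//4 - p//100 + p//400) mod 7 = (2089 + 522 - 20 + 5) mod 7 = 2596 mod 7 = 6 -> Sunday (Mon=0 ... Sun=6)
Days before December (Jan-Nov): 334; offset = 334 + 21 - 1 = 354
Weekday index = (6 + 354) mod 7 = 3

Day of the week: Thursday


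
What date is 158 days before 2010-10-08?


Start: 2010-10-08, subtract 158 days
Back 8 days from October 8 reaches September 30, 2010 -> 150 left
September 2010 has 30 days -> back to August 31, 2010 -> 120 left
August 2010 has 31 days -> back to July 31, 2010 -> 89 left
July 2010 has 31 days -> back to June 30, 2010 -> 58 left
June 2010 has 30 days -> back to May 31, 2010 -> 28 left
May 2010: 31 - 28 = 3 -> lands on May 3

Result: 2010-05-03


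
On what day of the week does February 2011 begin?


Target: February 1, 2011
Anchor: Jan 1, 2011. With p = 2011 - 1 = 2010: (p + p//4 - p//100 + p//400) mod 7 = (2010 + 502 - 20 + 5) mod 7 = 2497 mod 7 = 5 -> Saturday (Mon=0 ... Sun=6)
Days before February (Jan): 31 days
Weekday index = (5 + 31) mod 7 = 1

Tuesday


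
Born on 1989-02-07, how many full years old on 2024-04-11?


Birth: 1989-02-07
Reference: 2024-04-11
Year difference: 2024 - 1989 = 35

35 years old


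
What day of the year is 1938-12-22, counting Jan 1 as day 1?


Date: December 22, 1938
Days in months 1 through 11: 334
Plus 22 days in December

Day of year: 356


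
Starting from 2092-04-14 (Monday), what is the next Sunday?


Current: Monday
Target: Sunday
Days ahead: 6

Next Sunday: 2092-04-20


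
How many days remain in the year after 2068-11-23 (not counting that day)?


Day of year: 328 of 366
Remaining = 366 - 328

38 days


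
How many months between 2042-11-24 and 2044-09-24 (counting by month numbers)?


From November 2042 to September 2044
2 years * 12 = 24 months, minus 2 months = 22

22 months


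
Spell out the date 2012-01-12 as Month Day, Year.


ISO 2012-01-12 parses as year=2012, month=01, day=12
Month 1 -> January

January 12, 2012


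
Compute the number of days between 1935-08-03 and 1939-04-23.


From 1935-08-03 to 1939-04-23
1935-08-03: days before August = 31 + 28 + 31 + 30 + 31 + 30 + 31 = 212 (1935 is not a leap year); day of year = 212 + 3 = 215
1939-04-23: days before April = 31 + 28 + 31 = 90 (1939 is not a leap year); day of year = 90 + 23 = 113
Rest of 1935: 365 - 215 = 150
Full years 1936 (366), 1937 (365), 1938 (365): 1096
Total = 150 + 1096 + 113 = 1359

1359 days


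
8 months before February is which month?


February is month 2
2 - 8 = -6; wrap: -6 + 12 = 6

June


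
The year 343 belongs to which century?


Century = (year - 1) // 100 + 1
= (343 - 1) // 100 + 1
= 342 // 100 + 1
= 3 + 1

4th century


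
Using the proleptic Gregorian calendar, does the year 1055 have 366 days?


Gregorian leap year rule: divisible by 4, but not by 100, unless also by 400.
1055 is not divisible by 4 -> not a leap year

No


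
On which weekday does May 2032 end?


May 2032 has 31 days
Anchor: Jan 1, 2032. With p = 2032 - 1 = 2031: (p + p//4 - p//100 + p//400) mod 7 = (2031 + 507 - 20 + 5) mod 7 = 2523 mod 7 = 3 -> Thursday (Mon=0 ... Sun=6)
Days before May (Jan-Apr): 121; May 1 index = (3 + 121) mod 7 = 5 -> Saturday
Last day offset: 31 - 1 = 30 days
Weekday index = (5 + 30) mod 7 = 0

Monday, May 31


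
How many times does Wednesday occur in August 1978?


August 1978 has 31 days
Anchor: Jan 1, 1978. With p = 1978 - 1 = 1977: (p + p//4 - p//100 + p//400) mod 7 = (1977 + 494 - 19 + 4) mod 7 = 2456 mod 7 = 6 -> Sunday (Mon=0 ... Sun=6)
Days before August (Jan-Jul): 212; August 1 index = (6 + 212) mod 7 = 1 -> Tuesday
First Wednesday is August 2
Wednesdays: 2, 9, 16, 23, 30

5 Wednesdays


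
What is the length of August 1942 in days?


August 1942

31 days


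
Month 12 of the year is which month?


Month 12 of 12

December


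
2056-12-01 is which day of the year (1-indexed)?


Date: December 1, 2056
Days in months 1 through 11: 335
Plus 1 days in December

Day of year: 336


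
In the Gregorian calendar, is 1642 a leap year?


Gregorian leap year rule: divisible by 4, but not by 100, unless also by 400.
1642 is not divisible by 4 -> not a leap year

No


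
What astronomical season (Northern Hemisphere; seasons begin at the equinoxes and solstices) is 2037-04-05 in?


Date: April 5
Astronomical Spring (approx.; exact equinox/solstice day varies by year): March 20 to June 20
April 5 falls within the Spring window

Spring


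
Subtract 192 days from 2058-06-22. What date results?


Start: 2058-06-22, subtract 192 days
Back 22 days from June 22 reaches May 31, 2058 -> 170 left
May 2058 has 31 days -> back to April 30, 2058 -> 139 left
April 2058 has 30 days -> back to March 31, 2058 -> 109 left
March 2058 has 31 days -> back to February 28, 2058 -> 78 left
February 2058 has 28 days -> back to January 31, 2058 -> 50 left
January 2058 has 31 days -> back to December 31, 2057 -> 19 left
December 2057: 31 - 19 = 12 -> lands on December 12

Result: 2057-12-12


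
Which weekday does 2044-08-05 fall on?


Date: August 5, 2044
Anchor: Jan 1, 2044. With p = 2044 - 1 = 2043: (p + p//4 - p//100 + p//400) mod 7 = (2043 + 510 - 20 + 5) mod 7 = 2538 mod 7 = 4 -> Friday (Mon=0 ... Sun=6)
Days before August (Jan-Jul): 213; offset = 213 + 5 - 1 = 217
Weekday index = (4 + 217) mod 7 = 4

Day of the week: Friday


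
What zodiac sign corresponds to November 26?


Date: November 26
Conventional tropical zodiac dates: Sagittarius from November 22 onward; Capricorn starts December 22
November 26 falls within the Sagittarius range

Sagittarius


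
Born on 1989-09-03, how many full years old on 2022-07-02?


Birth: 1989-09-03
Reference: 2022-07-02
Year difference: 2022 - 1989 = 33
Birthday not yet reached in 2022, subtract 1

32 years old


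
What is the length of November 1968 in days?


November 1968

30 days


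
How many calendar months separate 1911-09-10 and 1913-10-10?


From September 1911 to October 1913
2 years * 12 = 24 months, plus 1 month = 25

25 months


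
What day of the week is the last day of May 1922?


May 1922 has 31 days
Anchor: Jan 1, 1922. With p = 1922 - 1 = 1921: (p + p//4 - p//100 + p//400) mod 7 = (1921 + 480 - 19 + 4) mod 7 = 2386 mod 7 = 6 -> Sunday (Mon=0 ... Sun=6)
Days before May (Jan-Apr): 120; May 1 index = (6 + 120) mod 7 = 0 -> Monday
Last day offset: 31 - 1 = 30 days
Weekday index = (0 + 30) mod 7 = 2

Wednesday, May 31


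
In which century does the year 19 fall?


Century = (year - 1) // 100 + 1
= (19 - 1) // 100 + 1
= 18 // 100 + 1
= 0 + 1

1st century


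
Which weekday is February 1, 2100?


Target: February 1, 2100
Anchor: Jan 1, 2100. With p = 2100 - 1 = 2099: (p + p//4 - p//100 + p//400) mod 7 = (2099 + 524 - 20 + 5) mod 7 = 2608 mod 7 = 4 -> Friday (Mon=0 ... Sun=6)
Days before February (Jan): 31 days
Weekday index = (4 + 31) mod 7 = 0

Monday


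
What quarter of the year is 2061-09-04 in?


Month: September (month 9)
Q1: Jan-Mar, Q2: Apr-Jun, Q3: Jul-Sep, Q4: Oct-Dec

Q3


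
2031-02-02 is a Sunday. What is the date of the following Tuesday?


Current: Sunday
Target: Tuesday
Days ahead: 2

Next Tuesday: 2031-02-04


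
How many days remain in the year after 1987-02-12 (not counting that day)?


Day of year: 43 of 365
Remaining = 365 - 43

322 days


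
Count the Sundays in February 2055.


February 2055 has 28 days
Anchor: Jan 1, 2055. With p = 2055 - 1 = 2054: (p + p//4 - p//100 + p//400) mod 7 = (2054 + 513 - 20 + 5) mod 7 = 2552 mod 7 = 4 -> Friday (Mon=0 ... Sun=6)
Days before February (Jan): 31; February 1 index = (4 + 31) mod 7 = 0 -> Monday
First Sunday is February 7
Sundays: 7, 14, 21, 28

4 Sundays


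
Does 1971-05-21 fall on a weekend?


Anchor: Jan 1, 1971. With p = 1971 - 1 = 1970: (p + p//4 - p//100 + p//400) mod 7 = (1970 + 492 - 19 + 4) mod 7 = 2447 mod 7 = 4 -> Friday (Mon=0 ... Sun=6)
Day of year: 141; offset = 140
Weekday index = (4 + 140) mod 7 = 4 -> Friday
Weekend days: Saturday, Sunday

No


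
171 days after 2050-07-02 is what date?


Start: 2050-07-02, add 171 days
July 2050 has 31 days: 31 - 2 = 29 days to July 31 -> 142 left
August 2050 has 31 days -> 111 left
September 2050 has 30 days -> 81 left
October 2050 has 31 days -> 50 left
November 2050 has 30 days -> 20 left
December 2050: 20 <= 31 -> lands on December 20

Result: 2050-12-20


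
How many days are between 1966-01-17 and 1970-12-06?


From 1966-01-17 to 1970-12-06
1966-01-17: day of year = 17
1970-12-06: days before December = 31 + 28 + 31 + 30 + 31 + 30 + 31 + 31 + 30 + 31 + 30 = 334 (1970 is not a leap year); day of year = 334 + 6 = 340
Rest of 1966: 365 - 17 = 348
Full years 1967 (365), 1968 (366), 1969 (365): 1096
Total = 348 + 1096 + 340 = 1784

1784 days


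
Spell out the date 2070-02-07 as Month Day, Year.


ISO 2070-02-07 parses as year=2070, month=02, day=07
Month 2 -> February

February 7, 2070


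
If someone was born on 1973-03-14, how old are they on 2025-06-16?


Birth: 1973-03-14
Reference: 2025-06-16
Year difference: 2025 - 1973 = 52

52 years old


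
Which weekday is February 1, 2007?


Target: February 1, 2007
Anchor: Jan 1, 2007. With p = 2007 - 1 = 2006: (p + p//4 - p//100 + p//400) mod 7 = (2006 + 501 - 20 + 5) mod 7 = 2492 mod 7 = 0 -> Monday (Mon=0 ... Sun=6)
Days before February (Jan): 31 days
Weekday index = (0 + 31) mod 7 = 3

Thursday


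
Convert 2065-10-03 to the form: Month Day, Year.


ISO 2065-10-03 parses as year=2065, month=10, day=03
Month 10 -> October

October 3, 2065


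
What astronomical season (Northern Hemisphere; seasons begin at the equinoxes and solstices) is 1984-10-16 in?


Date: October 16
Astronomical Autumn (approx.; exact equinox/solstice day varies by year): September 22 to December 20
October 16 falls within the Autumn window

Autumn


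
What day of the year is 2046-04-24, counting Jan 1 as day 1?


Date: April 24, 2046
Days in months 1 through 3: 90
Plus 24 days in April

Day of year: 114


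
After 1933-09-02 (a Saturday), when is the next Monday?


Current: Saturday
Target: Monday
Days ahead: 2

Next Monday: 1933-09-04


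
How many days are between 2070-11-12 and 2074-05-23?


From 2070-11-12 to 2074-05-23
2070-11-12: days before November = 31 + 28 + 31 + 30 + 31 + 30 + 31 + 31 + 30 + 31 = 304 (2070 is not a leap year); day of year = 304 + 12 = 316
2074-05-23: days before May = 31 + 28 + 31 + 30 = 120 (2074 is not a leap year); day of year = 120 + 23 = 143
Rest of 2070: 365 - 316 = 49
Full years 2071 (365), 2072 (366), 2073 (365): 1096
Total = 49 + 1096 + 143 = 1288

1288 days


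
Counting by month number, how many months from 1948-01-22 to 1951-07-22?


From January 1948 to July 1951
3 years * 12 = 36 months, plus 6 months = 42

42 months


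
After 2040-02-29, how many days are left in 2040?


Day of year: 60 of 366
Remaining = 366 - 60

306 days


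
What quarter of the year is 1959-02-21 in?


Month: February (month 2)
Q1: Jan-Mar, Q2: Apr-Jun, Q3: Jul-Sep, Q4: Oct-Dec

Q1


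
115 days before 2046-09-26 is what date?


Start: 2046-09-26, subtract 115 days
Back 26 days from September 26 reaches August 31, 2046 -> 89 left
August 2046 has 31 days -> back to July 31, 2046 -> 58 left
July 2046 has 31 days -> back to June 30, 2046 -> 27 left
June 2046: 30 - 27 = 3 -> lands on June 3

Result: 2046-06-03


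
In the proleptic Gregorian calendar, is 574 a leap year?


Gregorian leap year rule: divisible by 4, but not by 100, unless also by 400.
574 is not divisible by 4 -> not a leap year

No


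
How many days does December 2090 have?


December 2090

31 days


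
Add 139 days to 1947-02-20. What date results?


Start: 1947-02-20, add 139 days
February 1947 has 28 days: 28 - 20 = 8 days to February 28 -> 131 left
March 1947 has 31 days -> 100 left
April 1947 has 30 days -> 70 left
May 1947 has 31 days -> 39 left
June 1947 has 30 days -> 9 left
July 1947: 9 <= 31 -> lands on July 9

Result: 1947-07-09


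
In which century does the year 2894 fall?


Century = (year - 1) // 100 + 1
= (2894 - 1) // 100 + 1
= 2893 // 100 + 1
= 28 + 1

29th century


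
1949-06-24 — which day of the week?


Date: June 24, 1949
Anchor: Jan 1, 1949. With p = 1949 - 1 = 1948: (p + p//4 - p//100 + p//400) mod 7 = (1948 + 487 - 19 + 4) mod 7 = 2420 mod 7 = 5 -> Saturday (Mon=0 ... Sun=6)
Days before June (Jan-May): 151; offset = 151 + 24 - 1 = 174
Weekday index = (5 + 174) mod 7 = 4

Day of the week: Friday


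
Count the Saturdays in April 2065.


April 2065 has 30 days
Anchor: Jan 1, 2065. With p = 2065 - 1 = 2064: (p + p//4 - p//100 + p//400) mod 7 = (2064 + 516 - 20 + 5) mod 7 = 2565 mod 7 = 3 -> Thursday (Mon=0 ... Sun=6)
Days before April (Jan-Mar): 90; April 1 index = (3 + 90) mod 7 = 2 -> Wednesday
First Saturday is April 4
Saturdays: 4, 11, 18, 25

4 Saturdays


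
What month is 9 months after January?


January is month 1
1 + 9 = 10

October


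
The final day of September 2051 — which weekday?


September 2051 has 30 days
Anchor: Jan 1, 2051. With p = 2051 - 1 = 2050: (p + p//4 - p//100 + p//400) mod 7 = (2050 + 512 - 20 + 5) mod 7 = 2547 mod 7 = 6 -> Sunday (Mon=0 ... Sun=6)
Days before September (Jan-Aug): 243; September 1 index = (6 + 243) mod 7 = 4 -> Friday
Last day offset: 30 - 1 = 29 days
Weekday index = (4 + 29) mod 7 = 5

Saturday, September 30


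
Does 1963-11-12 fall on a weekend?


Anchor: Jan 1, 1963. With p = 1963 - 1 = 1962: (p + p//4 - p//100 + p//400) mod 7 = (1962 + 490 - 19 + 4) mod 7 = 2437 mod 7 = 1 -> Tuesday (Mon=0 ... Sun=6)
Day of year: 316; offset = 315
Weekday index = (1 + 315) mod 7 = 1 -> Tuesday
Weekend days: Saturday, Sunday

No


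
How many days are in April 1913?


April 1913

30 days


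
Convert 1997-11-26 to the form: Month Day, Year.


ISO 1997-11-26 parses as year=1997, month=11, day=26
Month 11 -> November

November 26, 1997


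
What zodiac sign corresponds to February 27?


Date: February 27
Conventional tropical zodiac dates: Pisces from February 19 onward; Aries starts March 21
February 27 falls within the Pisces range

Pisces


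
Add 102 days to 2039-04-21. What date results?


Start: 2039-04-21, add 102 days
April 2039 has 30 days: 30 - 21 = 9 days to April 30 -> 93 left
May 2039 has 31 days -> 62 left
June 2039 has 30 days -> 32 left
July 2039 has 31 days -> 1 left
August 2039: 1 <= 31 -> lands on August 1

Result: 2039-08-01


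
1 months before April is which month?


April is month 4
4 - 1 = 3

March


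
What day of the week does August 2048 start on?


Target: August 1, 2048
Anchor: Jan 1, 2048. With p = 2048 - 1 = 2047: (p + p//4 - p//100 + p//400) mod 7 = (2047 + 511 - 20 + 5) mod 7 = 2543 mod 7 = 2 -> Wednesday (Mon=0 ... Sun=6)
Days before August (Jan-Jul): 213 days
Weekday index = (2 + 213) mod 7 = 5

Saturday


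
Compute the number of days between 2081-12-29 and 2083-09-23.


From 2081-12-29 to 2083-09-23
2081-12-29: days before December = 31 + 28 + 31 + 30 + 31 + 30 + 31 + 31 + 30 + 31 + 30 = 334 (2081 is not a leap year); day of year = 334 + 29 = 363
2083-09-23: days before September = 31 + 28 + 31 + 30 + 31 + 30 + 31 + 31 = 243 (2083 is not a leap year); day of year = 243 + 23 = 266
Rest of 2081: 365 - 363 = 2
Full years 2082 (365): 365
Total = 2 + 365 + 266 = 633

633 days


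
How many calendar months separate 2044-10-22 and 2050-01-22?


From October 2044 to January 2050
6 years * 12 = 72 months, minus 9 months = 63

63 months


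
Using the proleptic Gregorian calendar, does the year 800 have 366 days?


Gregorian leap year rule: divisible by 4, but not by 100, unless also by 400.
800 is divisible by 400 -> leap year

Yes


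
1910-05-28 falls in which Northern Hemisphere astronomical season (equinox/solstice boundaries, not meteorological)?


Date: May 28
Astronomical Spring (approx.; exact equinox/solstice day varies by year): March 20 to June 20
May 28 falls within the Spring window

Spring


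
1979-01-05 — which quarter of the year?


Month: January (month 1)
Q1: Jan-Mar, Q2: Apr-Jun, Q3: Jul-Sep, Q4: Oct-Dec

Q1


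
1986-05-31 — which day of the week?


Date: May 31, 1986
Anchor: Jan 1, 1986. With p = 1986 - 1 = 1985: (p + p//4 - p//100 + p//400) mod 7 = (1985 + 496 - 19 + 4) mod 7 = 2466 mod 7 = 2 -> Wednesday (Mon=0 ... Sun=6)
Days before May (Jan-Apr): 120; offset = 120 + 31 - 1 = 150
Weekday index = (2 + 150) mod 7 = 5

Day of the week: Saturday


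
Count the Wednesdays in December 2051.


December 2051 has 31 days
Anchor: Jan 1, 2051. With p = 2051 - 1 = 2050: (p + p//4 - p//100 + p//400) mod 7 = (2050 + 512 - 20 + 5) mod 7 = 2547 mod 7 = 6 -> Sunday (Mon=0 ... Sun=6)
Days before December (Jan-Nov): 334; December 1 index = (6 + 334) mod 7 = 4 -> Friday
First Wednesday is December 6
Wednesdays: 6, 13, 20, 27

4 Wednesdays


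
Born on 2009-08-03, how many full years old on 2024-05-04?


Birth: 2009-08-03
Reference: 2024-05-04
Year difference: 2024 - 2009 = 15
Birthday not yet reached in 2024, subtract 1

14 years old


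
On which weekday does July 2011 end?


July 2011 has 31 days
Anchor: Jan 1, 2011. With p = 2011 - 1 = 2010: (p + p//4 - p//100 + p//400) mod 7 = (2010 + 502 - 20 + 5) mod 7 = 2497 mod 7 = 5 -> Saturday (Mon=0 ... Sun=6)
Days before July (Jan-Jun): 181; July 1 index = (5 + 181) mod 7 = 4 -> Friday
Last day offset: 31 - 1 = 30 days
Weekday index = (4 + 30) mod 7 = 6

Sunday, July 31


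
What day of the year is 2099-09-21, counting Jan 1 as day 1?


Date: September 21, 2099
Days in months 1 through 8: 243
Plus 21 days in September

Day of year: 264


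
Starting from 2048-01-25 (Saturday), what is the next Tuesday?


Current: Saturday
Target: Tuesday
Days ahead: 3

Next Tuesday: 2048-01-28


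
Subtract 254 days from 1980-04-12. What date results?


Start: 1980-04-12, subtract 254 days
Back 12 days from April 12 reaches March 31, 1980 -> 242 left
March 1980 has 31 days -> back to February 29, 1980 -> 211 left
February 1980 has 29 days -> back to January 31, 1980 -> 182 left
January 1980 has 31 days -> back to December 31, 1979 -> 151 left
December 1979 has 31 days -> back to November 30, 1979 -> 120 left
November 1979 has 30 days -> back to October 31, 1979 -> 90 left
October 1979 has 31 days -> back to September 30, 1979 -> 59 left
September 1979 has 30 days -> back to August 31, 1979 -> 29 left
August 1979: 31 - 29 = 2 -> lands on August 2

Result: 1979-08-02


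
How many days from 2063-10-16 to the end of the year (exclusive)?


Day of year: 289 of 365
Remaining = 365 - 289

76 days


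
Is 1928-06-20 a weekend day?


Anchor: Jan 1, 1928. With p = 1928 - 1 = 1927: (p + p//4 - p//100 + p//400) mod 7 = (1927 + 481 - 19 + 4) mod 7 = 2393 mod 7 = 6 -> Sunday (Mon=0 ... Sun=6)
Day of year: 172; offset = 171
Weekday index = (6 + 171) mod 7 = 2 -> Wednesday
Weekend days: Saturday, Sunday

No
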